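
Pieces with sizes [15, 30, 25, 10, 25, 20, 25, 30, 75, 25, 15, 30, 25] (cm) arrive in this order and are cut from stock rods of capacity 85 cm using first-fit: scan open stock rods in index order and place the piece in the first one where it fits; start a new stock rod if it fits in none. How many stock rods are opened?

  15 → stock rod 1 (new)  [load 15/85]
  30 → stock rod 1  [load 45/85]
  25 → stock rod 1  [load 70/85]
  10 → stock rod 1  [load 80/85]
  25 → stock rod 2 (new)  [load 25/85]
  20 → stock rod 2  [load 45/85]
  25 → stock rod 2  [load 70/85]
  30 → stock rod 3 (new)  [load 30/85]
  75 → stock rod 4 (new)  [load 75/85]
  25 → stock rod 3  [load 55/85]
  15 → stock rod 2  [load 85/85]
  30 → stock rod 3  [load 85/85]
  25 → stock rod 5 (new)  [load 25/85]
5 stock rods opened.

5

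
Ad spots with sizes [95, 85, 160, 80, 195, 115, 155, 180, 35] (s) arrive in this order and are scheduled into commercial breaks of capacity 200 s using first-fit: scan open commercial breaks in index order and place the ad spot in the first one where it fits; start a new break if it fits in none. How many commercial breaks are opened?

6

  95 → break 1 (new)  [load 95/200]
  85 → break 1  [load 180/200]
  160 → break 2 (new)  [load 160/200]
  80 → break 3 (new)  [load 80/200]
  195 → break 4 (new)  [load 195/200]
  115 → break 3  [load 195/200]
  155 → break 5 (new)  [load 155/200]
  180 → break 6 (new)  [load 180/200]
  35 → break 2  [load 195/200]
6 commercial breaks opened.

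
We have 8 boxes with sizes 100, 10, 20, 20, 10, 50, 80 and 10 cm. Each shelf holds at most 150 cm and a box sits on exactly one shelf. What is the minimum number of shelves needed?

2

Total = 100 + 80 + 50 + 20 + 20 + 10 + 10 + 10 = 300 cm.
Lower bound: ⌈300/150⌉ = 2 shelves.
A packing using 2 shelves:
  shelf 1: 100 + 50 = 150
  shelf 2: 80 + 20 + 20 + 10 + 10 + 10 = 150
This matches the lower bound, so 2 is optimal.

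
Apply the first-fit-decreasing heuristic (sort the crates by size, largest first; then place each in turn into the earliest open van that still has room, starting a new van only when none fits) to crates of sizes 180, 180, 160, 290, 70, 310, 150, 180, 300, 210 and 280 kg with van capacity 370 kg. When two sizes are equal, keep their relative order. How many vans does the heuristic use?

7

Sorted descending: 310, 300, 290, 280, 210, 180, 180, 180, 160, 150, 70.
  310 → van 1 (new)  [load 310/370]
  300 → van 2 (new)  [load 300/370]
  290 → van 3 (new)  [load 290/370]
  280 → van 4 (new)  [load 280/370]
  210 → van 5 (new)  [load 210/370]
  180 → van 6 (new)  [load 180/370]
  180 → van 6  [load 360/370]
  180 → van 7 (new)  [load 180/370]
  160 → van 5  [load 370/370]
  150 → van 7  [load 330/370]
  70 → van 2  [load 370/370]
7 vans opened.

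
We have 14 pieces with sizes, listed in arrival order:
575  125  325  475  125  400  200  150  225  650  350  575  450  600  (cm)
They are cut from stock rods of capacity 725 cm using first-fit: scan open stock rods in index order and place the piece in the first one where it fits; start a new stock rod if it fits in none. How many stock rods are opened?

  575 → stock rod 1 (new)  [load 575/725]
  125 → stock rod 1  [load 700/725]
  325 → stock rod 2 (new)  [load 325/725]
  475 → stock rod 3 (new)  [load 475/725]
  125 → stock rod 2  [load 450/725]
  400 → stock rod 4 (new)  [load 400/725]
  200 → stock rod 2  [load 650/725]
  150 → stock rod 3  [load 625/725]
  225 → stock rod 4  [load 625/725]
  650 → stock rod 5 (new)  [load 650/725]
  350 → stock rod 6 (new)  [load 350/725]
  575 → stock rod 7 (new)  [load 575/725]
  450 → stock rod 8 (new)  [load 450/725]
  600 → stock rod 9 (new)  [load 600/725]
9 stock rods opened.

9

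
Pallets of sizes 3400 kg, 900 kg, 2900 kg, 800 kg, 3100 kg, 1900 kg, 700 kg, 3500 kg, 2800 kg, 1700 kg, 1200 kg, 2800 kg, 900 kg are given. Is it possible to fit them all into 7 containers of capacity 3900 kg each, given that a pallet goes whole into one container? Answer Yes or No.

Total = 26600 kg; ⌈26600/3900⌉ = 7.
The bound of 7 does not rule out 7, but exhaustive search shows no assignment into 7 containers of capacity 3900 kg exists — the minimum is 8.

No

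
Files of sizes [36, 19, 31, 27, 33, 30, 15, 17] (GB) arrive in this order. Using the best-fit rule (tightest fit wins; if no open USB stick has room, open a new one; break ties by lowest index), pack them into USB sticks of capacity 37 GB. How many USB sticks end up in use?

  36 → USB stick 1 (new)  [load 36/37]
  19 → USB stick 2 (new)  [load 19/37]
  31 → USB stick 3 (new)  [load 31/37]
  27 → USB stick 4 (new)  [load 27/37]
  33 → USB stick 5 (new)  [load 33/37]
  30 → USB stick 6 (new)  [load 30/37]
  15 → USB stick 2  [load 34/37]
  17 → USB stick 7 (new)  [load 17/37]
7 USB sticks opened.

7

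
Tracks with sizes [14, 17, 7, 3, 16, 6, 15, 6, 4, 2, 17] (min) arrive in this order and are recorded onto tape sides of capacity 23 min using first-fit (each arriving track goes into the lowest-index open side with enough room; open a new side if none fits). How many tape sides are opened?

  14 → side 1 (new)  [load 14/23]
  17 → side 2 (new)  [load 17/23]
  7 → side 1  [load 21/23]
  3 → side 2  [load 20/23]
  16 → side 3 (new)  [load 16/23]
  6 → side 3  [load 22/23]
  15 → side 4 (new)  [load 15/23]
  6 → side 4  [load 21/23]
  4 → side 5 (new)  [load 4/23]
  2 → side 1  [load 23/23]
  17 → side 5  [load 21/23]
5 tape sides opened.

5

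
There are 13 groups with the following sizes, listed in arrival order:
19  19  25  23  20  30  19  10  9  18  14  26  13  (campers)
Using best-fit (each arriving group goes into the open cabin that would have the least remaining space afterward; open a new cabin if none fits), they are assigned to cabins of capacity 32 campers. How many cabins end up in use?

  19 → cabin 1 (new)  [load 19/32]
  19 → cabin 2 (new)  [load 19/32]
  25 → cabin 3 (new)  [load 25/32]
  23 → cabin 4 (new)  [load 23/32]
  20 → cabin 5 (new)  [load 20/32]
  30 → cabin 6 (new)  [load 30/32]
  19 → cabin 7 (new)  [load 19/32]
  10 → cabin 5  [load 30/32]
  9 → cabin 4  [load 32/32]
  18 → cabin 8 (new)  [load 18/32]
  14 → cabin 8  [load 32/32]
  26 → cabin 9 (new)  [load 26/32]
  13 → cabin 1  [load 32/32]
9 cabins opened.

9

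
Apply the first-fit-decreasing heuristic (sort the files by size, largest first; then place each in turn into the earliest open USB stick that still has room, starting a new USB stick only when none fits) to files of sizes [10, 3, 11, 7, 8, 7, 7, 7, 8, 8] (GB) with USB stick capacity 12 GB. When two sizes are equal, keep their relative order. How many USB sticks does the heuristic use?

9

Sorted descending: 11, 10, 8, 8, 8, 7, 7, 7, 7, 3.
  11 → USB stick 1 (new)  [load 11/12]
  10 → USB stick 2 (new)  [load 10/12]
  8 → USB stick 3 (new)  [load 8/12]
  8 → USB stick 4 (new)  [load 8/12]
  8 → USB stick 5 (new)  [load 8/12]
  7 → USB stick 6 (new)  [load 7/12]
  7 → USB stick 7 (new)  [load 7/12]
  7 → USB stick 8 (new)  [load 7/12]
  7 → USB stick 9 (new)  [load 7/12]
  3 → USB stick 3  [load 11/12]
9 USB sticks opened.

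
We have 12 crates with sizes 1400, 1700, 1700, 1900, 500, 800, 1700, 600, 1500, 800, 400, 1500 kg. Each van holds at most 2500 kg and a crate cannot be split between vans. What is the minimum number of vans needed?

Total = 1900 + 1700 + 1700 + 1700 + 1500 + 1500 + 1400 + 800 + 800 + 600 + 500 + 400 = 14500 kg.
Lower bound: ⌈14500/2500⌉ = 6 vans.
Also, 7 crates each exceed 1250 kg, and no two of those can share a van, so at least 7 vans are needed.
A packing using 7 vans:
  van 1: 1900 + 600 = 2500
  van 2: 1700 + 800 = 2500
  van 3: 1700 + 800 = 2500
  van 4: 1700 + 500 = 2200
  van 5: 1500 + 400 = 1900
  van 6: 1500 = 1500
  van 7: 1400 = 1400
This matches the lower bound, so 7 is optimal.

7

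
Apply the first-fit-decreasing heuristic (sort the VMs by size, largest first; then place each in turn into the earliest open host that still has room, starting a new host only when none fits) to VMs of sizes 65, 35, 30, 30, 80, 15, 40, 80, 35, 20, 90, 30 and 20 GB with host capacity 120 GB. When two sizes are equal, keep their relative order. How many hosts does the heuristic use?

5

Sorted descending: 90, 80, 80, 65, 40, 35, 35, 30, 30, 30, 20, 20, 15.
  90 → host 1 (new)  [load 90/120]
  80 → host 2 (new)  [load 80/120]
  80 → host 3 (new)  [load 80/120]
  65 → host 4 (new)  [load 65/120]
  40 → host 2  [load 120/120]
  35 → host 3  [load 115/120]
  35 → host 4  [load 100/120]
  30 → host 1  [load 120/120]
  30 → host 5 (new)  [load 30/120]
  30 → host 5  [load 60/120]
  20 → host 4  [load 120/120]
  20 → host 5  [load 80/120]
  15 → host 5  [load 95/120]
5 hosts opened.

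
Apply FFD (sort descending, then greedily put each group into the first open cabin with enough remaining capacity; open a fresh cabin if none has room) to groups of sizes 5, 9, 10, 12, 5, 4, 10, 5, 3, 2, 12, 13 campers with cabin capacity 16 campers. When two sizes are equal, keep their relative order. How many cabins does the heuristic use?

Sorted descending: 13, 12, 12, 10, 10, 9, 5, 5, 5, 4, 3, 2.
  13 → cabin 1 (new)  [load 13/16]
  12 → cabin 2 (new)  [load 12/16]
  12 → cabin 3 (new)  [load 12/16]
  10 → cabin 4 (new)  [load 10/16]
  10 → cabin 5 (new)  [load 10/16]
  9 → cabin 6 (new)  [load 9/16]
  5 → cabin 4  [load 15/16]
  5 → cabin 5  [load 15/16]
  5 → cabin 6  [load 14/16]
  4 → cabin 2  [load 16/16]
  3 → cabin 1  [load 16/16]
  2 → cabin 3  [load 14/16]
6 cabins opened.

6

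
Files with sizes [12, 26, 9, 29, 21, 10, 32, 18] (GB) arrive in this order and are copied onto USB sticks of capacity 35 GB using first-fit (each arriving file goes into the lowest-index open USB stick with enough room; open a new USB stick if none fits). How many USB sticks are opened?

6

  12 → USB stick 1 (new)  [load 12/35]
  26 → USB stick 2 (new)  [load 26/35]
  9 → USB stick 1  [load 21/35]
  29 → USB stick 3 (new)  [load 29/35]
  21 → USB stick 4 (new)  [load 21/35]
  10 → USB stick 1  [load 31/35]
  32 → USB stick 5 (new)  [load 32/35]
  18 → USB stick 6 (new)  [load 18/35]
6 USB sticks opened.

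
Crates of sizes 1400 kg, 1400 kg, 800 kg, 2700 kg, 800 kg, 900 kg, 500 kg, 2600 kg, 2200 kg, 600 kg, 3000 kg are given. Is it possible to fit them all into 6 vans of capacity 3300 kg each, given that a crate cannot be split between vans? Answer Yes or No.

A valid assignment using 6 vans:
  van 1: 3000 = 3000
  van 2: 2700 + 600 = 3300
  van 3: 2600 + 500 = 3100
  van 4: 2200 + 900 = 3100
  van 5: 1400 + 1400 = 2800
  van 6: 800 + 800 = 1600
Every load is within 3300 kg, so 6 vans suffice.

Yes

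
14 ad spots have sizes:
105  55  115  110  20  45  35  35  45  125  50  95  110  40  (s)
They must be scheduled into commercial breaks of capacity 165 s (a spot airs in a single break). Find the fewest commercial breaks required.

Total = 125 + 115 + 110 + 110 + 105 + 95 + 55 + 50 + 45 + 45 + 40 + 35 + 35 + 20 = 985 s.
Lower bound: ⌈985/165⌉ = 6 commercial breaks.
A packing using 7 commercial breaks:
  break 1: 125 + 40 = 165
  break 2: 115 + 50 = 165
  break 3: 110 + 55 = 165
  break 4: 110 + 45 = 155
  break 5: 105 + 45 = 150
  break 6: 95 + 35 + 35 = 165
  break 7: 20 = 20
No arrangement into 6 commercial breaks stays within capacity, so 7 is optimal.

7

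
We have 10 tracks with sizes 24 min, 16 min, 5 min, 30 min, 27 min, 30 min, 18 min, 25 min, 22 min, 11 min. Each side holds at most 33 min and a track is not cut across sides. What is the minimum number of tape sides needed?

Total = 30 + 30 + 27 + 25 + 24 + 22 + 18 + 16 + 11 + 5 = 208 min.
Lower bound: ⌈208/33⌉ = 7 tape sides.
A packing using 8 tape sides:
  side 1: 30 = 30
  side 2: 30 = 30
  side 3: 27 + 5 = 32
  side 4: 25 = 25
  side 5: 24 = 24
  side 6: 22 + 11 = 33
  side 7: 18 = 18
  side 8: 16 = 16
No arrangement into 7 tape sides stays within capacity, so 8 is optimal.

8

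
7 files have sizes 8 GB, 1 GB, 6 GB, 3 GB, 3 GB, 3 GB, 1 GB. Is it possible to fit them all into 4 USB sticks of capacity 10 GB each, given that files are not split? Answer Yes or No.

Yes

A valid assignment using 3 USB sticks:
  USB stick 1: 8 + 1 + 1 = 10
  USB stick 2: 6 + 3 = 9
  USB stick 3: 3 + 3 = 6
That uses only 3 ≤ 4, so 4 USB sticks are enough.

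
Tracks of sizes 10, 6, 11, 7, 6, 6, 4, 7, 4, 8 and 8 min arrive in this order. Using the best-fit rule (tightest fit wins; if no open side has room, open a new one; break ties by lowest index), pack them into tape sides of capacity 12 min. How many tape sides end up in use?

  10 → side 1 (new)  [load 10/12]
  6 → side 2 (new)  [load 6/12]
  11 → side 3 (new)  [load 11/12]
  7 → side 4 (new)  [load 7/12]
  6 → side 2  [load 12/12]
  6 → side 5 (new)  [load 6/12]
  4 → side 4  [load 11/12]
  7 → side 6 (new)  [load 7/12]
  4 → side 6  [load 11/12]
  8 → side 7 (new)  [load 8/12]
  8 → side 8 (new)  [load 8/12]
8 tape sides opened.

8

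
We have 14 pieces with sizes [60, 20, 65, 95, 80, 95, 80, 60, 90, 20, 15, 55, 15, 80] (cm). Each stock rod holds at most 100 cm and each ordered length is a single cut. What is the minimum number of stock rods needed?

10

Total = 95 + 95 + 90 + 80 + 80 + 80 + 65 + 60 + 60 + 55 + 20 + 20 + 15 + 15 = 830 cm.
Lower bound: ⌈830/100⌉ = 9 stock rods.
Also, 10 pieces each exceed 50 cm, and no two of those can share a stock rod, so at least 10 stock rods are needed.
A packing using 10 stock rods:
  stock rod 1: 95 = 95
  stock rod 2: 95 = 95
  stock rod 3: 90 = 90
  stock rod 4: 80 + 20 = 100
  stock rod 5: 80 + 20 = 100
  stock rod 6: 80 + 15 = 95
  stock rod 7: 65 + 15 = 80
  stock rod 8: 60 = 60
  stock rod 9: 60 = 60
  stock rod 10: 55 = 55
This matches the lower bound, so 10 is optimal.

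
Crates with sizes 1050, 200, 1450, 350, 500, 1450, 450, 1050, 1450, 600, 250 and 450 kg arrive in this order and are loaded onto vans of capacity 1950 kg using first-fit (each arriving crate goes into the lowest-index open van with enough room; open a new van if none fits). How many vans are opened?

  1050 → van 1 (new)  [load 1050/1950]
  200 → van 1  [load 1250/1950]
  1450 → van 2 (new)  [load 1450/1950]
  350 → van 1  [load 1600/1950]
  500 → van 2  [load 1950/1950]
  1450 → van 3 (new)  [load 1450/1950]
  450 → van 3  [load 1900/1950]
  1050 → van 4 (new)  [load 1050/1950]
  1450 → van 5 (new)  [load 1450/1950]
  600 → van 4  [load 1650/1950]
  250 → van 1  [load 1850/1950]
  450 → van 5  [load 1900/1950]
5 vans opened.

5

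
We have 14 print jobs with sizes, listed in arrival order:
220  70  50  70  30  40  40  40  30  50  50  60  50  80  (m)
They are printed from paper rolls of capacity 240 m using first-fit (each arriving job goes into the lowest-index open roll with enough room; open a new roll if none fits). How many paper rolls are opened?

4

  220 → roll 1 (new)  [load 220/240]
  70 → roll 2 (new)  [load 70/240]
  50 → roll 2  [load 120/240]
  70 → roll 2  [load 190/240]
  30 → roll 2  [load 220/240]
  40 → roll 3 (new)  [load 40/240]
  40 → roll 3  [load 80/240]
  40 → roll 3  [load 120/240]
  30 → roll 3  [load 150/240]
  50 → roll 3  [load 200/240]
  50 → roll 4 (new)  [load 50/240]
  60 → roll 4  [load 110/240]
  50 → roll 4  [load 160/240]
  80 → roll 4  [load 240/240]
4 paper rolls opened.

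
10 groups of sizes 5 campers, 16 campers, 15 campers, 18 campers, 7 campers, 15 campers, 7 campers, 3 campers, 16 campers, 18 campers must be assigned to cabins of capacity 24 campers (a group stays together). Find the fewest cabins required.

6

Total = 18 + 18 + 16 + 16 + 15 + 15 + 7 + 7 + 5 + 3 = 120 campers.
Lower bound: ⌈120/24⌉ = 5 cabins.
Also, 6 groups each exceed 12 campers, and no two of those can share a cabin, so at least 6 cabins are needed.
A packing using 6 cabins:
  cabin 1: 18 + 5 = 23
  cabin 2: 18 + 3 = 21
  cabin 3: 16 + 7 = 23
  cabin 4: 16 + 7 = 23
  cabin 5: 15 = 15
  cabin 6: 15 = 15
This matches the lower bound, so 6 is optimal.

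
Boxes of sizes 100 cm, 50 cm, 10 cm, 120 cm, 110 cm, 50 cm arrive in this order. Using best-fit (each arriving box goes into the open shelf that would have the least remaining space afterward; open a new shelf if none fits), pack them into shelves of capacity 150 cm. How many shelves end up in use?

  100 → shelf 1 (new)  [load 100/150]
  50 → shelf 1  [load 150/150]
  10 → shelf 2 (new)  [load 10/150]
  120 → shelf 2  [load 130/150]
  110 → shelf 3 (new)  [load 110/150]
  50 → shelf 4 (new)  [load 50/150]
4 shelves opened.

4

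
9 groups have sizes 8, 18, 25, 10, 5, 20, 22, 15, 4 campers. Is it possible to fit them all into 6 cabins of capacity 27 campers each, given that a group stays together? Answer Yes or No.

Yes

A valid assignment using 5 cabins:
  cabin 1: 25 = 25
  cabin 2: 22 + 5 = 27
  cabin 3: 20 + 4 = 24
  cabin 4: 18 + 8 = 26
  cabin 5: 15 + 10 = 25
That uses only 5 ≤ 6, so 6 cabins are enough.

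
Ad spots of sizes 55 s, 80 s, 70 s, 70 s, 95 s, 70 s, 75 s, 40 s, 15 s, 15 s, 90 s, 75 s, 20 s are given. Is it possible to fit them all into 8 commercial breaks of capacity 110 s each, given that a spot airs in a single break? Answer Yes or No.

No

Total = 770 s; ⌈770/110⌉ = 7.
8 ad spots each exceed half the capacity and cannot share a break, forcing at least 8 commercial breaks.
The bound of 8 does not rule out 8, but exhaustive search shows no assignment into 8 commercial breaks of capacity 110 s exists — the minimum is 9.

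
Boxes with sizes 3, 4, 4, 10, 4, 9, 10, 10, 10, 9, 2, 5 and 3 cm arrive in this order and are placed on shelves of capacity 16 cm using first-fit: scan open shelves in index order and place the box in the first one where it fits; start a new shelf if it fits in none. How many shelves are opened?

7

  3 → shelf 1 (new)  [load 3/16]
  4 → shelf 1  [load 7/16]
  4 → shelf 1  [load 11/16]
  10 → shelf 2 (new)  [load 10/16]
  4 → shelf 1  [load 15/16]
  9 → shelf 3 (new)  [load 9/16]
  10 → shelf 4 (new)  [load 10/16]
  10 → shelf 5 (new)  [load 10/16]
  10 → shelf 6 (new)  [load 10/16]
  9 → shelf 7 (new)  [load 9/16]
  2 → shelf 2  [load 12/16]
  5 → shelf 3  [load 14/16]
  3 → shelf 2  [load 15/16]
7 shelves opened.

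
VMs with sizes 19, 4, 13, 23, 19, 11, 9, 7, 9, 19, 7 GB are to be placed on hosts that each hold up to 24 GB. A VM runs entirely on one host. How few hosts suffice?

7

Total = 23 + 19 + 19 + 19 + 13 + 11 + 9 + 9 + 7 + 7 + 4 = 140 GB.
Lower bound: ⌈140/24⌉ = 6 hosts.
A packing using 7 hosts:
  host 1: 23 = 23
  host 2: 19 + 4 = 23
  host 3: 19 = 19
  host 4: 19 = 19
  host 5: 13 + 11 = 24
  host 6: 9 + 9 = 18
  host 7: 7 + 7 = 14
No arrangement into 6 hosts stays within capacity, so 7 is optimal.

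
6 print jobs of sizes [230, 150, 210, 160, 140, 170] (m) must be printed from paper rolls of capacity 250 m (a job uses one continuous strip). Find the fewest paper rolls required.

6

Total = 230 + 210 + 170 + 160 + 150 + 140 = 1060 m.
Lower bound: ⌈1060/250⌉ = 5 paper rolls.
Also, 6 print jobs each exceed 125 m, and no two of those can share a roll, so at least 6 paper rolls are needed.
A packing using 6 paper rolls:
  roll 1: 230 = 230
  roll 2: 210 = 210
  roll 3: 170 = 170
  roll 4: 160 = 160
  roll 5: 150 = 150
  roll 6: 140 = 140
This matches the lower bound, so 6 is optimal.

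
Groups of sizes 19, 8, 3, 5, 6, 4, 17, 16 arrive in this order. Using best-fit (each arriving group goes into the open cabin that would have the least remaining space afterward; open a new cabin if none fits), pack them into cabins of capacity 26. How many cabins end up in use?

  19 → cabin 1 (new)  [load 19/26]
  8 → cabin 2 (new)  [load 8/26]
  3 → cabin 1  [load 22/26]
  5 → cabin 2  [load 13/26]
  6 → cabin 2  [load 19/26]
  4 → cabin 1  [load 26/26]
  17 → cabin 3 (new)  [load 17/26]
  16 → cabin 4 (new)  [load 16/26]
4 cabins opened.

4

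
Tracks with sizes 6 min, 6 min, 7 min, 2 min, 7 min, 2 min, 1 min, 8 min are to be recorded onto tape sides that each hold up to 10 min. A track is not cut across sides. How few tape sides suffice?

Total = 8 + 7 + 7 + 6 + 6 + 2 + 2 + 1 = 39 min.
Lower bound: ⌈39/10⌉ = 4 tape sides.
Also, 5 tracks each exceed 5 min, and no two of those can share a side, so at least 5 tape sides are needed.
A packing using 5 tape sides:
  side 1: 8 + 2 = 10
  side 2: 7 + 2 + 1 = 10
  side 3: 7 = 7
  side 4: 6 = 6
  side 5: 6 = 6
This matches the lower bound, so 5 is optimal.

5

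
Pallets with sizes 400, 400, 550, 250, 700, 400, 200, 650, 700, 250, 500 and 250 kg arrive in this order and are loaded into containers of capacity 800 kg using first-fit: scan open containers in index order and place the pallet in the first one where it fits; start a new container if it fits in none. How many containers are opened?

8

  400 → container 1 (new)  [load 400/800]
  400 → container 1  [load 800/800]
  550 → container 2 (new)  [load 550/800]
  250 → container 2  [load 800/800]
  700 → container 3 (new)  [load 700/800]
  400 → container 4 (new)  [load 400/800]
  200 → container 4  [load 600/800]
  650 → container 5 (new)  [load 650/800]
  700 → container 6 (new)  [load 700/800]
  250 → container 7 (new)  [load 250/800]
  500 → container 7  [load 750/800]
  250 → container 8 (new)  [load 250/800]
8 containers opened.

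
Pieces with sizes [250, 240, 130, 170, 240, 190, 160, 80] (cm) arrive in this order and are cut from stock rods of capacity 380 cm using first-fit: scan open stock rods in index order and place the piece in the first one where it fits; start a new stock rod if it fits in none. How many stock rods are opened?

  250 → stock rod 1 (new)  [load 250/380]
  240 → stock rod 2 (new)  [load 240/380]
  130 → stock rod 1  [load 380/380]
  170 → stock rod 3 (new)  [load 170/380]
  240 → stock rod 4 (new)  [load 240/380]
  190 → stock rod 3  [load 360/380]
  160 → stock rod 5 (new)  [load 160/380]
  80 → stock rod 2  [load 320/380]
5 stock rods opened.

5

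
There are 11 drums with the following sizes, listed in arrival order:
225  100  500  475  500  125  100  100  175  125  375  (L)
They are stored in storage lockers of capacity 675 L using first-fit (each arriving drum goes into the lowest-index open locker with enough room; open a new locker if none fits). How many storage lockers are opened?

  225 → locker 1 (new)  [load 225/675]
  100 → locker 1  [load 325/675]
  500 → locker 2 (new)  [load 500/675]
  475 → locker 3 (new)  [load 475/675]
  500 → locker 4 (new)  [load 500/675]
  125 → locker 1  [load 450/675]
  100 → locker 1  [load 550/675]
  100 → locker 1  [load 650/675]
  175 → locker 2  [load 675/675]
  125 → locker 3  [load 600/675]
  375 → locker 5 (new)  [load 375/675]
5 storage lockers opened.

5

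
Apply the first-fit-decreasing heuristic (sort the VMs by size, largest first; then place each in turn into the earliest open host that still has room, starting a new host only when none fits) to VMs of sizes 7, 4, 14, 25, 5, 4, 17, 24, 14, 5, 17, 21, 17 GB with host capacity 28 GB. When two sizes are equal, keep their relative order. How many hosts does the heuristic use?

Sorted descending: 25, 24, 21, 17, 17, 17, 14, 14, 7, 5, 5, 4, 4.
  25 → host 1 (new)  [load 25/28]
  24 → host 2 (new)  [load 24/28]
  21 → host 3 (new)  [load 21/28]
  17 → host 4 (new)  [load 17/28]
  17 → host 5 (new)  [load 17/28]
  17 → host 6 (new)  [load 17/28]
  14 → host 7 (new)  [load 14/28]
  14 → host 7  [load 28/28]
  7 → host 3  [load 28/28]
  5 → host 4  [load 22/28]
  5 → host 4  [load 27/28]
  4 → host 2  [load 28/28]
  4 → host 5  [load 21/28]
7 hosts opened.

7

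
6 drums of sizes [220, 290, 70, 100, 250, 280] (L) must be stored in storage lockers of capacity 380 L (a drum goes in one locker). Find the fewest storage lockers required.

4

Total = 290 + 280 + 250 + 220 + 100 + 70 = 1210 L.
Lower bound: ⌈1210/380⌉ = 4 storage lockers.
A packing using 4 storage lockers:
  locker 1: 290 + 70 = 360
  locker 2: 280 + 100 = 380
  locker 3: 250 = 250
  locker 4: 220 = 220
This matches the lower bound, so 4 is optimal.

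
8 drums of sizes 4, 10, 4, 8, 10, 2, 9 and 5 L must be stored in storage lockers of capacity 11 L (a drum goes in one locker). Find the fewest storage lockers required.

Total = 10 + 10 + 9 + 8 + 5 + 4 + 4 + 2 = 52 L.
Lower bound: ⌈52/11⌉ = 5 storage lockers.
A packing using 6 storage lockers:
  locker 1: 10 = 10
  locker 2: 10 = 10
  locker 3: 9 + 2 = 11
  locker 4: 8 = 8
  locker 5: 5 + 4 = 9
  locker 6: 4 = 4
No arrangement into 5 storage lockers stays within capacity, so 6 is optimal.

6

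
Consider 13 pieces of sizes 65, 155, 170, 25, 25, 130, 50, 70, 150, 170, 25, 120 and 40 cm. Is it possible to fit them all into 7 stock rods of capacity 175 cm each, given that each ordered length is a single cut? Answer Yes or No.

Total = 1195 cm; ⌈1195/175⌉ = 7.
The bound of 7 does not rule out 7, but exhaustive search shows no assignment into 7 stock rods of capacity 175 cm exists — the minimum is 8.

No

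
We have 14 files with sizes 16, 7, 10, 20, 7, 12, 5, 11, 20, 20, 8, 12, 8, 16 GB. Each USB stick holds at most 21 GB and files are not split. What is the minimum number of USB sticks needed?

9

Total = 20 + 20 + 20 + 16 + 16 + 12 + 12 + 11 + 10 + 8 + 8 + 7 + 7 + 5 = 172 GB.
Lower bound: ⌈172/21⌉ = 9 USB sticks.
A packing using 9 USB sticks:
  USB stick 1: 20 = 20
  USB stick 2: 20 = 20
  USB stick 3: 20 = 20
  USB stick 4: 16 + 5 = 21
  USB stick 5: 16 = 16
  USB stick 6: 12 + 8 = 20
  USB stick 7: 12 + 8 = 20
  USB stick 8: 11 + 10 = 21
  USB stick 9: 7 + 7 = 14
This matches the lower bound, so 9 is optimal.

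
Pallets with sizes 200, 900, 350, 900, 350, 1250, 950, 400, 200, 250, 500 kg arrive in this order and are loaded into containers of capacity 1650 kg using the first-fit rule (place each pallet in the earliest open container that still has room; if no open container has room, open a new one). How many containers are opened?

4

  200 → container 1 (new)  [load 200/1650]
  900 → container 1  [load 1100/1650]
  350 → container 1  [load 1450/1650]
  900 → container 2 (new)  [load 900/1650]
  350 → container 2  [load 1250/1650]
  1250 → container 3 (new)  [load 1250/1650]
  950 → container 4 (new)  [load 950/1650]
  400 → container 2  [load 1650/1650]
  200 → container 1  [load 1650/1650]
  250 → container 3  [load 1500/1650]
  500 → container 4  [load 1450/1650]
4 containers opened.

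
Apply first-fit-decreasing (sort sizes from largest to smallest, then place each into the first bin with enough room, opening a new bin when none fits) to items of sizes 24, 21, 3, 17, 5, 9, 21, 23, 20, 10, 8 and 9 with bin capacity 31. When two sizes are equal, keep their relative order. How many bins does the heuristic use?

Sorted descending: 24, 23, 21, 21, 20, 17, 10, 9, 9, 8, 5, 3.
  24 → bin 1 (new)  [load 24/31]
  23 → bin 2 (new)  [load 23/31]
  21 → bin 3 (new)  [load 21/31]
  21 → bin 4 (new)  [load 21/31]
  20 → bin 5 (new)  [load 20/31]
  17 → bin 6 (new)  [load 17/31]
  10 → bin 3  [load 31/31]
  9 → bin 4  [load 30/31]
  9 → bin 5  [load 29/31]
  8 → bin 2  [load 31/31]
  5 → bin 1  [load 29/31]
  3 → bin 6  [load 20/31]
6 bins opened.

6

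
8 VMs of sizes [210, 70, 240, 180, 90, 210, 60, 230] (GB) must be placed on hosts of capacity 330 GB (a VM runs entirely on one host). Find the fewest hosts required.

Total = 240 + 230 + 210 + 210 + 180 + 90 + 70 + 60 = 1290 GB.
Lower bound: ⌈1290/330⌉ = 4 hosts.
Also, 5 VMs each exceed 165 GB, and no two of those can share a host, so at least 5 hosts are needed.
A packing using 5 hosts:
  host 1: 240 + 90 = 330
  host 2: 230 + 70 = 300
  host 3: 210 + 60 = 270
  host 4: 210 = 210
  host 5: 180 = 180
This matches the lower bound, so 5 is optimal.

5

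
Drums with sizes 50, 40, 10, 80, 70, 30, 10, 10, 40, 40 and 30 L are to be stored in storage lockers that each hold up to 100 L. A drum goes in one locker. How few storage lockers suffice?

Total = 80 + 70 + 50 + 40 + 40 + 40 + 30 + 30 + 10 + 10 + 10 = 410 L.
Lower bound: ⌈410/100⌉ = 5 storage lockers.
A packing using 5 storage lockers:
  locker 1: 80 + 10 + 10 = 100
  locker 2: 70 + 30 = 100
  locker 3: 50 + 40 + 10 = 100
  locker 4: 40 + 40 = 80
  locker 5: 30 = 30
This matches the lower bound, so 5 is optimal.

5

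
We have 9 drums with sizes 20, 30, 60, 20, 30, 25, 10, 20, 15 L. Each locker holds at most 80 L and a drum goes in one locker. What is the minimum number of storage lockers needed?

3

Total = 60 + 30 + 30 + 25 + 20 + 20 + 20 + 15 + 10 = 230 L.
Lower bound: ⌈230/80⌉ = 3 storage lockers.
A packing using 3 storage lockers:
  locker 1: 60 + 20 = 80
  locker 2: 30 + 30 + 20 = 80
  locker 3: 25 + 20 + 15 + 10 = 70
This matches the lower bound, so 3 is optimal.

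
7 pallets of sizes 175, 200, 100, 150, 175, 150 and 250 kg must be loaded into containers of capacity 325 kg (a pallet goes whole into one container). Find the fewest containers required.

Total = 250 + 200 + 175 + 175 + 150 + 150 + 100 = 1200 kg.
Lower bound: ⌈1200/325⌉ = 4 containers.
A packing using 4 containers:
  container 1: 250 = 250
  container 2: 200 + 100 = 300
  container 3: 175 + 150 = 325
  container 4: 175 + 150 = 325
This matches the lower bound, so 4 is optimal.

4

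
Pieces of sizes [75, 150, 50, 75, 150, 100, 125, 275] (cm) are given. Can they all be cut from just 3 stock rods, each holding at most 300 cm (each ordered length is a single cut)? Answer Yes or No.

Total = 1000 cm; ⌈1000/300⌉ = 4.
At least 4 stock rods are required, but only 3 are allowed.

No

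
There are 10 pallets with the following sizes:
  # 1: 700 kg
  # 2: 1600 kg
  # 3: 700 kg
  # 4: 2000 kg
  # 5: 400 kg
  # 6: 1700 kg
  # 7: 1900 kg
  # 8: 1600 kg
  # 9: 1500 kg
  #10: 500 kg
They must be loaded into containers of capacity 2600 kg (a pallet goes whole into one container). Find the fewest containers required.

Total = 2000 + 1900 + 1700 + 1600 + 1600 + 1500 + 700 + 700 + 500 + 400 = 12600 kg.
Lower bound: ⌈12600/2600⌉ = 5 containers.
Also, 6 pallets each exceed 1300 kg, and no two of those can share a container, so at least 6 containers are needed.
A packing using 6 containers:
  container 1: 2000 + 500 = 2500
  container 2: 1900 + 700 = 2600
  container 3: 1700 + 700 = 2400
  container 4: 1600 + 400 = 2000
  container 5: 1600 = 1600
  container 6: 1500 = 1500
This matches the lower bound, so 6 is optimal.

6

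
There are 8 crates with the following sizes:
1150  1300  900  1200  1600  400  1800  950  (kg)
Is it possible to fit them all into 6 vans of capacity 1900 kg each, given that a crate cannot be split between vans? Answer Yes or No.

Yes

A valid assignment using 6 vans:
  van 1: 1800 = 1800
  van 2: 1600 = 1600
  van 3: 1300 + 400 = 1700
  van 4: 1200 = 1200
  van 5: 1150 = 1150
  van 6: 950 + 900 = 1850
Every load is within 1900 kg, so 6 vans suffice.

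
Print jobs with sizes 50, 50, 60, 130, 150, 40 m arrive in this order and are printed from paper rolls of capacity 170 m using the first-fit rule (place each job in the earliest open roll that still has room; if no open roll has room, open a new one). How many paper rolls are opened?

3

  50 → roll 1 (new)  [load 50/170]
  50 → roll 1  [load 100/170]
  60 → roll 1  [load 160/170]
  130 → roll 2 (new)  [load 130/170]
  150 → roll 3 (new)  [load 150/170]
  40 → roll 2  [load 170/170]
3 paper rolls opened.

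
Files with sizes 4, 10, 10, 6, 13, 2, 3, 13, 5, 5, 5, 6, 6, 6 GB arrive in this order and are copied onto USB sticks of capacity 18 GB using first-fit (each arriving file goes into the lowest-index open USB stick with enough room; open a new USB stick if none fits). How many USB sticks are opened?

  4 → USB stick 1 (new)  [load 4/18]
  10 → USB stick 1  [load 14/18]
  10 → USB stick 2 (new)  [load 10/18]
  6 → USB stick 2  [load 16/18]
  13 → USB stick 3 (new)  [load 13/18]
  2 → USB stick 1  [load 16/18]
  3 → USB stick 3  [load 16/18]
  13 → USB stick 4 (new)  [load 13/18]
  5 → USB stick 4  [load 18/18]
  5 → USB stick 5 (new)  [load 5/18]
  5 → USB stick 5  [load 10/18]
  6 → USB stick 5  [load 16/18]
  6 → USB stick 6 (new)  [load 6/18]
  6 → USB stick 6  [load 12/18]
6 USB sticks opened.

6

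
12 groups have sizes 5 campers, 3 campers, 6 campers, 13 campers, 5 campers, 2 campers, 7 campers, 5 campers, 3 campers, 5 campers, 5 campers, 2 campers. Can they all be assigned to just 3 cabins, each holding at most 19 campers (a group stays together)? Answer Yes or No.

No

Total = 61 campers; ⌈61/19⌉ = 4.
At least 4 cabins are required, but only 3 are allowed.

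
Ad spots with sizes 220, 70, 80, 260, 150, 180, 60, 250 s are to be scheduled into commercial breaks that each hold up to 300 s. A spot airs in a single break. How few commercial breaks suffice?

5

Total = 260 + 250 + 220 + 180 + 150 + 80 + 70 + 60 = 1270 s.
Lower bound: ⌈1270/300⌉ = 5 commercial breaks.
A packing using 5 commercial breaks:
  break 1: 260 = 260
  break 2: 250 = 250
  break 3: 220 + 80 = 300
  break 4: 180 + 70 = 250
  break 5: 150 + 60 = 210
This matches the lower bound, so 5 is optimal.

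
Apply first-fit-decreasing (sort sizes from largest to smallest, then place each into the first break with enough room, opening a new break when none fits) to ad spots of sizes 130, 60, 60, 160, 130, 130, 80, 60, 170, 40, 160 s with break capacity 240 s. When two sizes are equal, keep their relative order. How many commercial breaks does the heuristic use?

Sorted descending: 170, 160, 160, 130, 130, 130, 80, 60, 60, 60, 40.
  170 → break 1 (new)  [load 170/240]
  160 → break 2 (new)  [load 160/240]
  160 → break 3 (new)  [load 160/240]
  130 → break 4 (new)  [load 130/240]
  130 → break 5 (new)  [load 130/240]
  130 → break 6 (new)  [load 130/240]
  80 → break 2  [load 240/240]
  60 → break 1  [load 230/240]
  60 → break 3  [load 220/240]
  60 → break 4  [load 190/240]
  40 → break 4  [load 230/240]
6 commercial breaks opened.

6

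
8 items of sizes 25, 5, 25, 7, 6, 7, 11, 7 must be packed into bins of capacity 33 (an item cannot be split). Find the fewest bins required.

Total = 25 + 25 + 11 + 7 + 7 + 7 + 6 + 5 = 93.
Lower bound: ⌈93/33⌉ = 3 bins.
A packing using 3 bins:
  bin 1: 25 + 7 = 32
  bin 2: 25 + 7 = 32
  bin 3: 11 + 7 + 6 + 5 = 29
This matches the lower bound, so 3 is optimal.

3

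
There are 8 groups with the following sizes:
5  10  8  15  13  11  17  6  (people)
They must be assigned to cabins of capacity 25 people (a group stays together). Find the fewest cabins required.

Total = 17 + 15 + 13 + 11 + 10 + 8 + 6 + 5 = 85 people.
Lower bound: ⌈85/25⌉ = 4 cabins.
A packing using 4 cabins:
  cabin 1: 17 + 8 = 25
  cabin 2: 15 + 10 = 25
  cabin 3: 13 + 11 = 24
  cabin 4: 6 + 5 = 11
This matches the lower bound, so 4 is optimal.

4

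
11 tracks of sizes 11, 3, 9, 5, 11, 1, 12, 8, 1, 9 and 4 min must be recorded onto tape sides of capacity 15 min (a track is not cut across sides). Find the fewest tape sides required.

6

Total = 12 + 11 + 11 + 9 + 9 + 8 + 5 + 4 + 3 + 1 + 1 = 74 min.
Lower bound: ⌈74/15⌉ = 5 tape sides.
Also, 6 tracks each exceed 15/2 min, and no two of those can share a side, so at least 6 tape sides are needed.
A packing using 6 tape sides:
  side 1: 12 + 3 = 15
  side 2: 11 + 4 = 15
  side 3: 11 + 1 + 1 = 13
  side 4: 9 + 5 = 14
  side 5: 9 = 9
  side 6: 8 = 8
This matches the lower bound, so 6 is optimal.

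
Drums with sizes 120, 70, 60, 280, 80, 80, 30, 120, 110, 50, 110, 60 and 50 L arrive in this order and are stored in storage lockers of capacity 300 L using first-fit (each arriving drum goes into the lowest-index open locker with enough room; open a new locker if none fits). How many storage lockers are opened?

5

  120 → locker 1 (new)  [load 120/300]
  70 → locker 1  [load 190/300]
  60 → locker 1  [load 250/300]
  280 → locker 2 (new)  [load 280/300]
  80 → locker 3 (new)  [load 80/300]
  80 → locker 3  [load 160/300]
  30 → locker 1  [load 280/300]
  120 → locker 3  [load 280/300]
  110 → locker 4 (new)  [load 110/300]
  50 → locker 4  [load 160/300]
  110 → locker 4  [load 270/300]
  60 → locker 5 (new)  [load 60/300]
  50 → locker 5  [load 110/300]
5 storage lockers opened.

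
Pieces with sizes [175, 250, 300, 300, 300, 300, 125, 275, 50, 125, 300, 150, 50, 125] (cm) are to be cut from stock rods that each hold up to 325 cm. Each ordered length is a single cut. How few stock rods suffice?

10

Total = 300 + 300 + 300 + 300 + 300 + 275 + 250 + 175 + 150 + 125 + 125 + 125 + 50 + 50 = 2825 cm.
Lower bound: ⌈2825/325⌉ = 9 stock rods.
A packing using 10 stock rods:
  stock rod 1: 300 = 300
  stock rod 2: 300 = 300
  stock rod 3: 300 = 300
  stock rod 4: 300 = 300
  stock rod 5: 300 = 300
  stock rod 6: 275 + 50 = 325
  stock rod 7: 250 + 50 = 300
  stock rod 8: 175 + 150 = 325
  stock rod 9: 125 + 125 = 250
  stock rod 10: 125 = 125
No arrangement into 9 stock rods stays within capacity, so 10 is optimal.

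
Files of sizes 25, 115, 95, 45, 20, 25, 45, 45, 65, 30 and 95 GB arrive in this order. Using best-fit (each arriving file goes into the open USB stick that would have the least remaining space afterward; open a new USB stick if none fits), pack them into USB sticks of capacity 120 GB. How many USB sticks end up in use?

6

  25 → USB stick 1 (new)  [load 25/120]
  115 → USB stick 2 (new)  [load 115/120]
  95 → USB stick 1  [load 120/120]
  45 → USB stick 3 (new)  [load 45/120]
  20 → USB stick 3  [load 65/120]
  25 → USB stick 3  [load 90/120]
  45 → USB stick 4 (new)  [load 45/120]
  45 → USB stick 4  [load 90/120]
  65 → USB stick 5 (new)  [load 65/120]
  30 → USB stick 3  [load 120/120]
  95 → USB stick 6 (new)  [load 95/120]
6 USB sticks opened.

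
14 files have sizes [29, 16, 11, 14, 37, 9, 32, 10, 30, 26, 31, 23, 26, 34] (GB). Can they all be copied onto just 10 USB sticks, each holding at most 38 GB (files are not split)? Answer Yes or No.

A valid assignment using 10 USB sticks:
  USB stick 1: 37 = 37
  USB stick 2: 34 = 34
  USB stick 3: 32 = 32
  USB stick 4: 31 = 31
  USB stick 5: 30 = 30
  USB stick 6: 29 + 9 = 38
  USB stick 7: 26 + 11 = 37
  USB stick 8: 26 + 10 = 36
  USB stick 9: 23 + 14 = 37
  USB stick 10: 16 = 16
Every load is within 38 GB, so 10 USB sticks suffice.

Yes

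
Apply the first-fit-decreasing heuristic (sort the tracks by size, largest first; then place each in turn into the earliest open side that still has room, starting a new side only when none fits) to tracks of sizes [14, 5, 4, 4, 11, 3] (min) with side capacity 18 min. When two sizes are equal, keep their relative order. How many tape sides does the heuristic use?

3

Sorted descending: 14, 11, 5, 4, 4, 3.
  14 → side 1 (new)  [load 14/18]
  11 → side 2 (new)  [load 11/18]
  5 → side 2  [load 16/18]
  4 → side 1  [load 18/18]
  4 → side 3 (new)  [load 4/18]
  3 → side 3  [load 7/18]
3 tape sides opened.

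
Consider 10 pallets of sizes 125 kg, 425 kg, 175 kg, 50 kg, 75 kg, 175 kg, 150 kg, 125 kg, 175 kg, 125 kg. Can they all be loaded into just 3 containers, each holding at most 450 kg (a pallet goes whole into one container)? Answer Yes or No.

Total = 1600 kg; ⌈1600/450⌉ = 4.
At least 4 containers are required, but only 3 are allowed.

No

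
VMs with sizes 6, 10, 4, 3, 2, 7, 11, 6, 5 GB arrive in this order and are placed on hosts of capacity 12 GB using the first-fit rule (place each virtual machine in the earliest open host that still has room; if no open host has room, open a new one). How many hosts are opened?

5

  6 → host 1 (new)  [load 6/12]
  10 → host 2 (new)  [load 10/12]
  4 → host 1  [load 10/12]
  3 → host 3 (new)  [load 3/12]
  2 → host 1  [load 12/12]
  7 → host 3  [load 10/12]
  11 → host 4 (new)  [load 11/12]
  6 → host 5 (new)  [load 6/12]
  5 → host 5  [load 11/12]
5 hosts opened.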